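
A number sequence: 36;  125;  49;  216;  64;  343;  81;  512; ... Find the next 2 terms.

Odd-indexed and even-indexed terms follow separate rules.
Track A: 36, 49, 64, 81 — perfect squares starting at 6².
Track B: 125, 216, 343, 512 — consecutive cubes n³ from n = 5.
Term 9 comes from track A (its 5th entry): 100.
The 10th slot belongs to track B; its 5th term is 729.

100, 729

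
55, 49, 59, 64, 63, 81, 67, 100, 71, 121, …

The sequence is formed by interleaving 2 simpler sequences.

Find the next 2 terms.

Odd-indexed and even-indexed terms follow separate rules.
Track A: 55, 59, 63, 67, 71 (arithmetic with common difference +4).
Track B: 49, 64, 81, 100, 121 (the squares 7², 8², 9², …).
Term 11 comes from track A (its 6th entry): 75.
Position 12 → track B, term 6 = 144.

75, 144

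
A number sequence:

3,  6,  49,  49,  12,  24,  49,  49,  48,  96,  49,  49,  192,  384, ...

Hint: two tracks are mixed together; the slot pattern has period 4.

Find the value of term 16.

The slot pattern repeats as AABB (period 4), so there are 2 interleaved tracks.
Stream A: 3, 6, 12, 24, 48, 96, 192, 384 (geometric with ratio 2).
Stream B: 49, 49, 49, 49, 49, 49 (the constant sequence 49).
Position 16 → stream B, term 8 = 49.

49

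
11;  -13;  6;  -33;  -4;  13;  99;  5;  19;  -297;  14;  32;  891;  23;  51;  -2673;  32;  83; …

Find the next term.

Split by position mod 3 into 3 tracks.
Stream A: 11, -33, 99, -297, 891, -2673 — a geometric progression (common ratio -3).
Stream B: -13, -4, 5, 14, 23, 32 — arithmetic with common difference +9.
Stream C: 6, 13, 19, 32, 51, 83 — each term equals the sum of the previous two.
Position 19 → stream A, term 7 = 8019.

8019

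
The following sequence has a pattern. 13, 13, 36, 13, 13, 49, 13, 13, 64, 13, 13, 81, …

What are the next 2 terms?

13, 13

Positions follow the repeating pattern AAB; grouping by letter gives 2 tracks.
Track A: 13, 13, 13, 13, 13, 13, 13, 13 — always 13.
Track B: 36, 49, 64, 81 — consecutive squares n² from n = 6.
Position 13 → track A, term 9 = 13.
Term 14 comes from track A (its 10th entry): 13.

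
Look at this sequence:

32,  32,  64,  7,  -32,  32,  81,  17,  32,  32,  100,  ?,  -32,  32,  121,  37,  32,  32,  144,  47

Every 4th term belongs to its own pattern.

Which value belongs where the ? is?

27

Split by position mod 4: positions 1, 5, 9, … form one track, and each other residue class forms its own.
Track A is 32, -32, 32, -32, 32, which is alternating ±32.
Track B is 32, 32, 32, 32, 32, which is constant 32.
Track C is 64, 81, 100, 121, 144, which is perfect squares starting at 8².
Track D is 7, 17, ?, 37, 47, which is arithmetic, step +10.
Track D's pattern makes the blank 27.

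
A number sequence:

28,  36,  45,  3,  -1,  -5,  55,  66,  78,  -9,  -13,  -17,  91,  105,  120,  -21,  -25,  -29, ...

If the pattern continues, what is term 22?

-33

The slot pattern repeats as AAABBB (period 6), so there are 2 interleaved tracks.
Track A is 28, 36, 45, 55, 66, 78, 91, 105, 120, which is triangular numbers starting at T_7.
Track B is 3, -1, -5, -9, -13, -17, -21, -25, -29, which is linear: a_n = 7 − 4·n.
Term 22 comes from track B (its 10th entry): -33.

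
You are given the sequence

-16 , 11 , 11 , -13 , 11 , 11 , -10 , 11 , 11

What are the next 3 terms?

Reading positions in blocks of 3 reveals the pattern ABB — 2 tracks woven together.
Subsequence A is -16, -13, -10, which is linear: a_n = -19 + 3·n.
Subsequence B is 11, 11, 11, 11, 11, 11, which is the constant sequence 11.
Position 10 falls in subsequence A as its term 4, giving -7.
Position 11 → subsequence B, term 7 = 11.
Position 12 falls in subsequence B as its term 8, giving 11.

-7, 11, 11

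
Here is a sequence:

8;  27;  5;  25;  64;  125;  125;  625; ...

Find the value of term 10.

The slot pattern repeats as AABB (period 4), so there are 2 interleaved tracks.
Stream A: 8, 27, 64, 125 (consecutive cubes n³ from n = 2).
Stream B: 5, 25, 125, 625 (powers 5^1, 5^2, 5^3, …).
Position 10 → stream A, term 6 = 343.

343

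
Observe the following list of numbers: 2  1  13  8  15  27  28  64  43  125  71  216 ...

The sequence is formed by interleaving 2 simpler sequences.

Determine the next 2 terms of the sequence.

114, 343

The terms cycle through 2 interleaved subsequences.
Track A: 2, 13, 15, 28, 43, 71. Each term equals the sum of the previous two.
Track B: 1, 8, 27, 64, 125, 216. Perfect cubes starting at 1³.
The 13th slot belongs to track A; its 7th term is 114.
Position 14 → track B, term 7 = 343.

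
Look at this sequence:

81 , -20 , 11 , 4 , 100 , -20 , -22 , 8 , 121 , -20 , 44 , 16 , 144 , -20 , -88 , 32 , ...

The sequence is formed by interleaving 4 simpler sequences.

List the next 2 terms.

Split by position mod 4: positions 1, 5, 9, … form one track, and each other residue class forms its own.
Subsequence A is 81, 100, 121, 144, which is perfect squares starting at 9².
Subsequence B is -20, -20, -20, -20, which is always -20.
Subsequence C is 11, -22, 44, -88, which is geometric with ratio -2.
Subsequence D is 4, 8, 16, 32, which is successive powers of 2.
Term 17 comes from subsequence A (its 5th entry): 169.
The 18th slot belongs to subsequence B; its 5th term is -20.

169, -20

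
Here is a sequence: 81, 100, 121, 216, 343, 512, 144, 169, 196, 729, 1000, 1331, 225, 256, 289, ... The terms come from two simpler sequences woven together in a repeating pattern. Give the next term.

Reading positions in blocks of 6 reveals the pattern AAABBB — 2 tracks woven together.
Track A: 81, 100, 121, 144, 169, 196, 225, 256, 289 — consecutive squares n² from n = 9.
Track B: 216, 343, 512, 729, 1000, 1331 — the cubes 6³, 7³, 8³, ….
Term 16 comes from track B (its 7th entry): 1728.

1728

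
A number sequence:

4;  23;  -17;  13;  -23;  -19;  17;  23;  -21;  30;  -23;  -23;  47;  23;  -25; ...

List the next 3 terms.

77, -23, -27

Taking every 3rd term gives 3 separate tracks.
Stream A is 4, 13, 17, 30, 47, which is each term equals the sum of the previous two.
Stream B is 23, -23, 23, -23, 23, which is oscillating between 23 and -23.
Stream C is -17, -19, -21, -23, -25, which is subtracting 2 each time.
Term 16 comes from stream A (its 6th entry): 77.
The 17th slot belongs to stream B; its 6th term is -23.
Position 18 falls in stream C as its term 6, giving -27.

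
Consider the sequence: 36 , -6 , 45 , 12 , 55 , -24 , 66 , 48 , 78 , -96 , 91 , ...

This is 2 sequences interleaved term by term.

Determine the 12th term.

192

Positions 1, 3, 5, … form one subsequence and positions 2, 4, 6, … form another.
Track A is 36, 45, 55, 66, 78, 91, which is triangular numbers n(n+1)/2 for n = 8, 9, ….
Track B is -6, 12, -24, 48, -96, which is geometric, ×-2 each step.
Term 12 comes from track B (its 6th entry): 192.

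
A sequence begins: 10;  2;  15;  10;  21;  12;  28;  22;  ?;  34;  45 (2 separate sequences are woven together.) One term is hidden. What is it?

Positions 1, 3, 5, … form one subsequence and positions 2, 4, 6, … form another.
Track A = 10, 15, 21, 28, ?, 45: triangular numbers starting at T_4.
Track B = 2, 10, 12, 22, 34: Fibonacci-style (each term is the sum of the two before it).
Track A's pattern makes the blank 36.

36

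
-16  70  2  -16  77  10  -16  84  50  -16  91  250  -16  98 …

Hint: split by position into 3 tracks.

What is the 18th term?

Split by position mod 3 into 3 tracks.
Subsequence A = -16, -16, -16, -16, -16: always -16.
Subsequence B = 70, 77, 84, 91, 98: linear: a_n = 63 + 7·n.
Subsequence C = 2, 10, 50, 250: geometric with ratio 5.
Position 18 → subsequence C, term 6 = 6250.

6250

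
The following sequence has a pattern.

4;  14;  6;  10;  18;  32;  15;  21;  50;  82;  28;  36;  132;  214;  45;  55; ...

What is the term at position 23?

Positions follow the repeating pattern AABB; grouping by letter gives 2 tracks.
Track A is 4, 14, 18, 32, 50, 82, 132, 214, which is Fibonacci-style (each term is the sum of the two before it).
Track B is 6, 10, 15, 21, 28, 36, 45, 55, which is triangular numbers n(n+1)/2 for n = 3, 4, ….
The 23rd slot belongs to track B; its 11th term is 91.

91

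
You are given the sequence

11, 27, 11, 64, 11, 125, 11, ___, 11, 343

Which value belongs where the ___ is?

Split by position mod 2 into 2 tracks.
Track A: 11, 11, 11, 11, 11 — the constant sequence 11.
Track B: 27, 64, 125, ?, 343 — perfect cubes starting at 3³.
So the missing entry in track B is 216.

216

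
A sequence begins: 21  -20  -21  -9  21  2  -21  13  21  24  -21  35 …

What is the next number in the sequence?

Split by position mod 2 into 2 tracks.
Stream A: 21, -21, 21, -21, 21, -21 — oscillating between 21 and -21.
Stream B: -20, -9, 2, 13, 24, 35 — arithmetic with common difference +11.
The 13th slot belongs to stream A; its 7th term is 21.

21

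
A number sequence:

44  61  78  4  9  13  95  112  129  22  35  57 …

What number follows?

Positions follow the repeating pattern AAABBB; grouping by letter gives 2 tracks.
Subsequence A: 44, 61, 78, 95, 112, 129. Arithmetic with common difference +17.
Subsequence B: 4, 9, 13, 22, 35, 57. A Fibonacci-like recurrence a_n = a_{n-1} + a_{n-2}.
Position 13 → subsequence A, term 7 = 146.

146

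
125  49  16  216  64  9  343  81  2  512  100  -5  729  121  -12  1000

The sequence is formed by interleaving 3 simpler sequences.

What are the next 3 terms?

Split by position mod 3 into 3 tracks.
Subsequence A: 125, 216, 343, 512, 729, 1000. Consecutive cubes n³ from n = 5.
Subsequence B: 49, 64, 81, 100, 121. Perfect squares starting at 7².
Subsequence C: 16, 9, 2, -5, -12. Subtracting 7 each time.
Term 17 comes from subsequence B (its 6th entry): 144.
Position 18 → subsequence C, term 6 = -19.
Term 19 comes from subsequence A (its 7th entry): 1331.

144, -19, 1331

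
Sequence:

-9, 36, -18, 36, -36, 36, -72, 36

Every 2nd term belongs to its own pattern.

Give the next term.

-144

Positions 1, 3, 5, … form one subsequence and positions 2, 4, 6, … form another.
Track A: -9, -18, -36, -72 — multiplying by 2 each time.
Track B: 36, 36, 36, 36 — the constant sequence 36.
Position 9 → track A, term 5 = -144.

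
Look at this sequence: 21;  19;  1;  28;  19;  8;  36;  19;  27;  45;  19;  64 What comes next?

Taking every 3rd term gives 3 separate tracks.
Track A = 21, 28, 36, 45: triangular numbers n(n+1)/2 for n = 6, 7, ….
Track B = 19, 19, 19, 19: always 19.
Track C = 1, 8, 27, 64: the cubes 1³, 2³, 3³, ….
Position 13 → track A, term 5 = 55.

55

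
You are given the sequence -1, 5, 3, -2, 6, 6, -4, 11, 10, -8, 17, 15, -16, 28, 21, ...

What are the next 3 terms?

-32, 45, 28

Read the sequence 3 terms at a time; column i is its own pattern.
Stream A: -1, -2, -4, -8, -16. A geometric progression (common ratio 2).
Stream B: 5, 6, 11, 17, 28. Fibonacci-style (each term is the sum of the two before it).
Stream C: 3, 6, 10, 15, 21. Triangular numbers starting at T_2.
The 16th slot belongs to stream A; its 6th term is -32.
Position 17 falls in stream B as its term 6, giving 45.
Position 18 falls in stream C as its term 6, giving 28.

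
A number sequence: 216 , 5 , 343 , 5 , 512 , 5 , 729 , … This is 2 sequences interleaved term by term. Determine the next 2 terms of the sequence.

5, 1000

The terms cycle through 2 interleaved subsequences.
Track A: 216, 343, 512, 729 — perfect cubes starting at 6³.
Track B: 5, 5, 5 — constant 5.
Position 8 → track B, term 4 = 5.
Position 9 → track A, term 5 = 1000.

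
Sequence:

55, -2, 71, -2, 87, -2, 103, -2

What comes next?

119

Split by position mod 2 into 2 tracks.
Stream A: 55, 71, 87, 103. Linear: a_n = 39 + 16·n.
Stream B: -2, -2, -2, -2. The constant sequence -2.
Position 9 falls in stream A as its term 5, giving 119.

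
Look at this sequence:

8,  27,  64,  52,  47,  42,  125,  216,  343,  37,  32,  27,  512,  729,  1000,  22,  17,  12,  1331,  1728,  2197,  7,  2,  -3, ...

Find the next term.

2744

Positions follow the repeating pattern AAABBB; grouping by letter gives 2 tracks.
Track A is 8, 27, 64, 125, 216, 343, 512, 729, 1000, 1331, 1728, 2197, which is the cubes 2³, 3³, 4³, ….
Track B is 52, 47, 42, 37, 32, 27, 22, 17, 12, 7, 2, -3, which is arithmetic with common difference −5.
The 25th slot belongs to track A; its 13th term is 2744.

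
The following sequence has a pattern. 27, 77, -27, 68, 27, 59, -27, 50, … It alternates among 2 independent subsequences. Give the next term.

Positions 1, 3, 5, … form one subsequence and positions 2, 4, 6, … form another.
Track A: 27, -27, 27, -27 — oscillating between 27 and -27.
Track B: 77, 68, 59, 50 — linear: a_n = 86 − 9·n.
Position 9 → track A, term 5 = 27.

27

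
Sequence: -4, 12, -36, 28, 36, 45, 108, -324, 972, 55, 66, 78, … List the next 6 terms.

Positions follow the repeating pattern AAABBB; grouping by letter gives 2 tracks.
Subsequence A = -4, 12, -36, 108, -324, 972: multiplying by -3 each time.
Subsequence B = 28, 36, 45, 55, 66, 78: triangular numbers starting at T_7.
The 13th slot belongs to subsequence A; its 7th term is -2916.
Position 14 falls in subsequence A as its term 8, giving 8748.
Position 15 falls in subsequence A as its term 9, giving -26244.
Position 16 → subsequence B, term 7 = 91.
Term 17 comes from subsequence B (its 8th entry): 105.
The 18th slot belongs to subsequence B; its 9th term is 120.

-2916, 8748, -26244, 91, 105, 120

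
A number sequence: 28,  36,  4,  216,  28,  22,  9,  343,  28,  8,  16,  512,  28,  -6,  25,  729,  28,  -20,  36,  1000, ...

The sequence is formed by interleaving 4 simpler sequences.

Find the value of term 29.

28

The terms cycle through 4 interleaved subsequences.
Stream A is 28, 28, 28, 28, 28, which is always 28.
Stream B is 36, 22, 8, -6, -20, which is arithmetic with common difference −14.
Stream C is 4, 9, 16, 25, 36, which is consecutive squares n² from n = 2.
Stream D is 216, 343, 512, 729, 1000, which is perfect cubes starting at 6³.
Term 29 comes from stream A (its 8th entry): 28.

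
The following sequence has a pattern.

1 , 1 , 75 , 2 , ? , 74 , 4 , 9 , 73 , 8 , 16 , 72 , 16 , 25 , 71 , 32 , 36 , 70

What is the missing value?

4

Split by position mod 3: positions 1, 4, 7, … form one track, and each other residue class forms its own.
Stream A = 1, 2, 4, 8, 16, 32: successive powers of 2.
Stream B = 1, ?, 9, 16, 25, 36: the squares 1², 2², 3², ….
Stream C = 75, 74, 73, 72, 71, 70: arithmetic with common difference −1.
The gap is stream B's term 2; the rule gives 4.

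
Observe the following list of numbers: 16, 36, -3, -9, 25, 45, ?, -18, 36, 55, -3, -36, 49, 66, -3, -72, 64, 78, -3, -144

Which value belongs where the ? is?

The terms cycle through 4 interleaved subsequences.
Stream A: 16, 25, 36, 49, 64. The squares 4², 5², 6², ….
Stream B: 36, 45, 55, 66, 78. Triangular numbers starting at T_8.
Stream C: -3, ?, -3, -3, -3. The constant sequence -3.
Stream D: -9, -18, -36, -72, -144. Multiplying by 2 each time.
Filling stream C at index 2 by its rule yields -3.

-3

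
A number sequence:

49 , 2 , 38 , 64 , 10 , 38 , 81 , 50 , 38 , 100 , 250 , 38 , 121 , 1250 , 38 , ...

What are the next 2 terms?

144, 6250

The terms cycle through 3 interleaved subsequences.
Track A: 49, 64, 81, 100, 121. The squares 7², 8², 9², ….
Track B: 2, 10, 50, 250, 1250. Geometric with ratio 5.
Track C: 38, 38, 38, 38, 38. Always 38.
Term 16 comes from track A (its 6th entry): 144.
Term 17 comes from track B (its 6th entry): 6250.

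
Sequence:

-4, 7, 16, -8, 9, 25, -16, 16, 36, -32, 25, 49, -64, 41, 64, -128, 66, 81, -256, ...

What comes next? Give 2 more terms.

The terms cycle through 3 interleaved subsequences.
Stream A: -4, -8, -16, -32, -64, -128, -256 (geometric, ×2 each step).
Stream B: 7, 9, 16, 25, 41, 66 (each term equals the sum of the previous two).
Stream C: 16, 25, 36, 49, 64, 81 (the squares 4², 5², 6², …).
Term 20 comes from stream B (its 7th entry): 107.
Position 21 → stream C, term 7 = 100.

107, 100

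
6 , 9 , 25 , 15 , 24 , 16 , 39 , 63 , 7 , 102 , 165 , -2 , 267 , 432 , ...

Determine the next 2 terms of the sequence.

Positions follow the repeating pattern AAB; grouping by letter gives 2 tracks.
Subsequence A = 6, 9, 15, 24, 39, 63, 102, 165, 267, 432: each term equals the sum of the previous two.
Subsequence B = 25, 16, 7, -2: arithmetic, step −9.
The 15th slot belongs to subsequence B; its 5th term is -11.
Position 16 falls in subsequence A as its term 11, giving 699.

-11, 699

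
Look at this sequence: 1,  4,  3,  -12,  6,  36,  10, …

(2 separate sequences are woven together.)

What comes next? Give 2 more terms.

-108, 15

Odd-indexed and even-indexed terms follow separate rules.
Stream A is 1, 3, 6, 10, which is triangular numbers starting at T_1.
Stream B is 4, -12, 36, which is geometric, ×-3 each step.
Position 8 → stream B, term 4 = -108.
Term 9 comes from stream A (its 5th entry): 15.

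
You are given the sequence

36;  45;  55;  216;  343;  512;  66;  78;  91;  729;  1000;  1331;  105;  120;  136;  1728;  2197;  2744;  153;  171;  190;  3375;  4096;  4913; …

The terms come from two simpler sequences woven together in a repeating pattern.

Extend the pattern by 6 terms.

210, 231, 253, 5832, 6859, 8000

Positions follow the repeating pattern AAABBB; grouping by letter gives 2 tracks.
Stream A is 36, 45, 55, 66, 78, 91, 105, 120, 136, 153, 171, 190, which is triangular numbers starting at T_8.
Stream B is 216, 343, 512, 729, 1000, 1331, 1728, 2197, 2744, 3375, 4096, 4913, which is perfect cubes starting at 6³.
The 25th slot belongs to stream A; its 13th term is 210.
Position 26 → stream A, term 14 = 231.
Term 27 comes from stream A (its 15th entry): 253.
Term 28 comes from stream B (its 13th entry): 5832.
Position 29 → stream B, term 14 = 6859.
Position 30 falls in stream B as its term 15, giving 8000.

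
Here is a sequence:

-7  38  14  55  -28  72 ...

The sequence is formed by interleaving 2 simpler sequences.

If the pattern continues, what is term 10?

Positions 1, 3, 5, … form one subsequence and positions 2, 4, 6, … form another.
Subsequence A is -7, 14, -28, which is multiplying by -2 each time.
Subsequence B is 38, 55, 72, which is arithmetic, step +17.
Position 10 falls in subsequence B as its term 5, giving 106.

106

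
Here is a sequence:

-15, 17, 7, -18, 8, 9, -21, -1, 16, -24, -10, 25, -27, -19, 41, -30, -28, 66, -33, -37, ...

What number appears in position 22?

Read the sequence 3 terms at a time; column i is its own pattern.
Track A = -15, -18, -21, -24, -27, -30, -33: arithmetic, step −3.
Track B = 17, 8, -1, -10, -19, -28, -37: arithmetic, step −9.
Track C = 7, 9, 16, 25, 41, 66: Fibonacci-style (each term is the sum of the two before it).
The 22nd slot belongs to track A; its 8th term is -36.

-36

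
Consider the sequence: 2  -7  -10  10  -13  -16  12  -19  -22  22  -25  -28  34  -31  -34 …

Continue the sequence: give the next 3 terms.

Reading positions in blocks of 3 reveals the pattern ABB — 2 tracks woven together.
Stream A = 2, 10, 12, 22, 34: Fibonacci-style (each term is the sum of the two before it).
Stream B = -7, -10, -13, -16, -19, -22, -25, -28, -31, -34: linear: a_n = -4 − 3·n.
Position 16 falls in stream A as its term 6, giving 56.
The 17th slot belongs to stream B; its 11th term is -37.
The 18th slot belongs to stream B; its 12th term is -40.

56, -37, -40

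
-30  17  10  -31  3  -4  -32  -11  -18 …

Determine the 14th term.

-39

The slot pattern repeats as ABB (period 3), so there are 2 interleaved tracks.
Stream A is -30, -31, -32, which is arithmetic with common difference −1.
Stream B is 17, 10, 3, -4, -11, -18, which is arithmetic, step −7.
Position 14 falls in stream B as its term 9, giving -39.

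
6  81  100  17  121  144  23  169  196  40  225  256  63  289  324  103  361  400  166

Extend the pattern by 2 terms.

441, 484

Reading positions in blocks of 3 reveals the pattern ABB — 2 tracks woven together.
Track A is 6, 17, 23, 40, 63, 103, 166, which is a Fibonacci-like recurrence a_n = a_{n-1} + a_{n-2}.
Track B is 81, 100, 121, 144, 169, 196, 225, 256, 289, 324, 361, 400, which is perfect squares starting at 9².
Term 20 comes from track B (its 13th entry): 441.
Term 21 comes from track B (its 14th entry): 484.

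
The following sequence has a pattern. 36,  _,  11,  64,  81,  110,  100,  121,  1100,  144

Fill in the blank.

49

Positions follow the repeating pattern AAB; grouping by letter gives 2 tracks.
Stream A: 36, ?, 64, 81, 100, 121, 144 — perfect squares starting at 6².
Stream B: 11, 110, 1100 — a geometric progression (common ratio 10).
Stream A's pattern makes the blank 49.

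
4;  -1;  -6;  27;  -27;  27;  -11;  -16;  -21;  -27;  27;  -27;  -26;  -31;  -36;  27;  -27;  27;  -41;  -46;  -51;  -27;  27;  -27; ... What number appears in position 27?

-66

The slot pattern repeats as AAABBB (period 6), so there are 2 interleaved tracks.
Track A is 4, -1, -6, -11, -16, -21, -26, -31, -36, -41, -46, -51, which is linear: a_n = 9 − 5·n.
Track B is 27, -27, 27, -27, 27, -27, 27, -27, 27, -27, 27, -27, which is alternating ±27.
The 27th slot belongs to track A; its 15th term is -66.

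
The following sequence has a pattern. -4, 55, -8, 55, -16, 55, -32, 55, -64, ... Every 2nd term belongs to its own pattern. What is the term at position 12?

Taking every 2nd term gives 2 separate tracks.
Track A: -4, -8, -16, -32, -64 (a geometric progression (common ratio 2)).
Track B: 55, 55, 55, 55 (always 55).
The 12th slot belongs to track B; its 6th term is 55.

55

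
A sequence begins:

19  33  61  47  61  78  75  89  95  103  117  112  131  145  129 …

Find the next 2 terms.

Positions follow the repeating pattern AAB; grouping by letter gives 2 tracks.
Subsequence A: 19, 33, 47, 61, 75, 89, 103, 117, 131, 145. Linear: a_n = 5 + 14·n.
Subsequence B: 61, 78, 95, 112, 129. Arithmetic, step +17.
Position 16 falls in subsequence A as its term 11, giving 159.
The 17th slot belongs to subsequence A; its 12th term is 173.

159, 173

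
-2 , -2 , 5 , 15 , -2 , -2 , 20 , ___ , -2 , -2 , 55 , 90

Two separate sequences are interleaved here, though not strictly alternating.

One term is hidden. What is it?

The slot pattern repeats as AABB (period 4), so there are 2 interleaved tracks.
Stream A = -2, -2, -2, -2, -2, -2: constant -2.
Stream B = 5, 15, 20, ?, 55, 90: a Fibonacci-like recurrence a_n = a_{n-1} + a_{n-2}.
Filling stream B at index 4 by its rule yields 35.

35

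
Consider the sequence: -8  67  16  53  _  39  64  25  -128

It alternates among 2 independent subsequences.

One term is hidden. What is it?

Positions 1, 3, 5, … form one subsequence and positions 2, 4, 6, … form another.
Subsequence A: -8, 16, ?, 64, -128 (multiplying by -2 each time).
Subsequence B: 67, 53, 39, 25 (arithmetic, step −14).
The gap is subsequence A's term 3; the rule gives -32.

-32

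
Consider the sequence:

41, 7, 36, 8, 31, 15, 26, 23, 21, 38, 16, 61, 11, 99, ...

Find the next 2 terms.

6, 160

Positions 1, 3, 5, … form one subsequence and positions 2, 4, 6, … form another.
Track A is 41, 36, 31, 26, 21, 16, 11, which is subtracting 5 each time.
Track B is 7, 8, 15, 23, 38, 61, 99, which is Fibonacci-style (each term is the sum of the two before it).
The 15th slot belongs to track A; its 8th term is 6.
Term 16 comes from track B (its 8th entry): 160.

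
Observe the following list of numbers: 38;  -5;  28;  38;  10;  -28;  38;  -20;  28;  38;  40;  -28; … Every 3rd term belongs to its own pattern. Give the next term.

38

Split by position mod 3: positions 1, 4, 7, … form one track, and each other residue class forms its own.
Stream A: 38, 38, 38, 38. Always 38.
Stream B: -5, 10, -20, 40. A geometric progression (common ratio -2).
Stream C: 28, -28, 28, -28. Alternating ±28.
Position 13 falls in stream A as its term 5, giving 38.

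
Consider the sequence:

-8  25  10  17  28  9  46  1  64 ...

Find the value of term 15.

Split by position mod 2 into 2 tracks.
Stream A is -8, 10, 28, 46, 64, which is linear: a_n = -26 + 18·n.
Stream B is 25, 17, 9, 1, which is arithmetic, step −8.
Term 15 comes from stream A (its 8th entry): 118.

118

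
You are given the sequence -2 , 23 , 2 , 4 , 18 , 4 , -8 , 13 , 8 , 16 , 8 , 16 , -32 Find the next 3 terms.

Split by position mod 3: positions 1, 4, 7, … form one track, and each other residue class forms its own.
Track A is -2, 4, -8, 16, -32, which is a geometric progression (common ratio -2).
Track B is 23, 18, 13, 8, which is arithmetic, step −5.
Track C is 2, 4, 8, 16, which is successive powers of 2.
The 14th slot belongs to track B; its 5th term is 3.
Term 15 comes from track C (its 5th entry): 32.
Term 16 comes from track A (its 6th entry): 64.

3, 32, 64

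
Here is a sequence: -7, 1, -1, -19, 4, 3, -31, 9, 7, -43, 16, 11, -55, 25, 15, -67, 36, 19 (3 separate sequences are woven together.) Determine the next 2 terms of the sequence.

Split by position mod 3 into 3 tracks.
Subsequence A: -7, -19, -31, -43, -55, -67 — subtracting 12 each time.
Subsequence B: 1, 4, 9, 16, 25, 36 — consecutive squares n² from n = 1.
Subsequence C: -1, 3, 7, 11, 15, 19 — linear: a_n = -5 + 4·n.
Term 19 comes from subsequence A (its 7th entry): -79.
The 20th slot belongs to subsequence B; its 7th term is 49.

-79, 49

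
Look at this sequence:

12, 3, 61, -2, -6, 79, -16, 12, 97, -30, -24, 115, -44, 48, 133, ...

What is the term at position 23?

Read the sequence 3 terms at a time; column i is its own pattern.
Stream A: 12, -2, -16, -30, -44. Linear: a_n = 26 − 14·n.
Stream B: 3, -6, 12, -24, 48. Geometric, ×-2 each step.
Stream C: 61, 79, 97, 115, 133. Arithmetic, step +18.
The 23rd slot belongs to stream B; its 8th term is -384.

-384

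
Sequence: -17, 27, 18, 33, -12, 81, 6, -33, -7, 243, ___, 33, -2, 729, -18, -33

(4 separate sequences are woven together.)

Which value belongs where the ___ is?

The terms cycle through 4 interleaved subsequences.
Track A: -17, -12, -7, -2 — linear: a_n = -22 + 5·n.
Track B: 27, 81, 243, 729 — successive powers of 3.
Track C: 18, 6, ?, -18 — linear: a_n = 30 − 12·n.
Track D: 33, -33, 33, -33 — oscillating between 33 and -33.
Filling track C at index 3 by its rule yields -6.

-6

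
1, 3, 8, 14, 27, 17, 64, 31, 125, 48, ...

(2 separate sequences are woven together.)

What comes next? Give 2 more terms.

Taking every 2nd term gives 2 separate tracks.
Subsequence A is 1, 8, 27, 64, 125, which is the cubes 1³, 2³, 3³, ….
Subsequence B is 3, 14, 17, 31, 48, which is each term equals the sum of the previous two.
Position 11 → subsequence A, term 6 = 216.
The 12th slot belongs to subsequence B; its 6th term is 79.

216, 79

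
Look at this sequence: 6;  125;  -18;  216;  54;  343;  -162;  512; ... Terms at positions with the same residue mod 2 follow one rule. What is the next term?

Split by position mod 2 into 2 tracks.
Track A: 6, -18, 54, -162 (a geometric progression (common ratio -3)).
Track B: 125, 216, 343, 512 (the cubes 5³, 6³, 7³, …).
Position 9 → track A, term 5 = 486.

486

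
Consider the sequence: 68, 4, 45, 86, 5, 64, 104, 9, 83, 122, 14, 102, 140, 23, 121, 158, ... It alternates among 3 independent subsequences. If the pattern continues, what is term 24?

178

Split by position mod 3 into 3 tracks.
Track A is 68, 86, 104, 122, 140, 158, which is adding 18 each time.
Track B is 4, 5, 9, 14, 23, which is Fibonacci-style (each term is the sum of the two before it).
Track C is 45, 64, 83, 102, 121, which is arithmetic with common difference +19.
Position 24 → track C, term 8 = 178.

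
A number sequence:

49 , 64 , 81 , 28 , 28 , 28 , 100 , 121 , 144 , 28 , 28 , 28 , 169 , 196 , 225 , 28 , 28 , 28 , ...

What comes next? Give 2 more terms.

Reading positions in blocks of 6 reveals the pattern AAABBB — 2 tracks woven together.
Track A: 49, 64, 81, 100, 121, 144, 169, 196, 225. Consecutive squares n² from n = 7.
Track B: 28, 28, 28, 28, 28, 28, 28, 28, 28. Constant 28.
The 19th slot belongs to track A; its 10th term is 256.
The 20th slot belongs to track A; its 11th term is 289.

256, 289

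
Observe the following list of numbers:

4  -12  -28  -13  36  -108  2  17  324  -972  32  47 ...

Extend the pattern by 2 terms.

Reading positions in blocks of 4 reveals the pattern AABB — 2 tracks woven together.
Stream A: 4, -12, 36, -108, 324, -972. A geometric progression (common ratio -3).
Stream B: -28, -13, 2, 17, 32, 47. Arithmetic with common difference +15.
The 13th slot belongs to stream A; its 7th term is 2916.
Position 14 → stream A, term 8 = -8748.

2916, -8748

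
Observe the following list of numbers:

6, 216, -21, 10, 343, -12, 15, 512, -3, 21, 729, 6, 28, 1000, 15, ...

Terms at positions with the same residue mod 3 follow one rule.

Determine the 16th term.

36

Split by position mod 3: positions 1, 4, 7, … form one track, and each other residue class forms its own.
Subsequence A: 6, 10, 15, 21, 28. Triangular numbers n(n+1)/2 for n = 3, 4, ….
Subsequence B: 216, 343, 512, 729, 1000. The cubes 6³, 7³, 8³, ….
Subsequence C: -21, -12, -3, 6, 15. Arithmetic with common difference +9.
Term 16 comes from subsequence A (its 6th entry): 36.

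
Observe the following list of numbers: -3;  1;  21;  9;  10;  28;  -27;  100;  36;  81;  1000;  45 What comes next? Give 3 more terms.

The terms cycle through 3 interleaved subsequences.
Subsequence A: -3, 9, -27, 81. Geometric, ×-3 each step.
Subsequence B: 1, 10, 100, 1000. Powers of 10.
Subsequence C: 21, 28, 36, 45. Triangular numbers n(n+1)/2 for n = 6, 7, ….
The 13th slot belongs to subsequence A; its 5th term is -243.
Position 14 falls in subsequence B as its term 5, giving 10000.
Position 15 falls in subsequence C as its term 5, giving 55.

-243, 10000, 55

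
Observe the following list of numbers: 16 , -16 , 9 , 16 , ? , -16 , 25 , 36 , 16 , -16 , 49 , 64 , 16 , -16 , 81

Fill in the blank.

16

The slot pattern repeats as AABB (period 4), so there are 2 interleaved tracks.
Track A = 16, -16, ?, -16, 16, -16, 16, -16: alternating ±16.
Track B = 9, 16, 25, 36, 49, 64, 81: consecutive squares n² from n = 3.
Track A's pattern makes the blank 16.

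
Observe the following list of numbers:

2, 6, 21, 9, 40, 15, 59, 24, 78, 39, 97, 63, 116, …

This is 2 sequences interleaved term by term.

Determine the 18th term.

267

Odd-indexed and even-indexed terms follow separate rules.
Track A is 2, 21, 40, 59, 78, 97, 116, which is adding 19 each time.
Track B is 6, 9, 15, 24, 39, 63, which is each term equals the sum of the previous two.
The 18th slot belongs to track B; its 9th term is 267.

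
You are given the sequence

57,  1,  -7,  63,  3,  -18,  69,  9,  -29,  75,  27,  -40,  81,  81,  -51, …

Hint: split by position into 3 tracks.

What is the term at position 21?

-73

Split by position mod 3 into 3 tracks.
Subsequence A is 57, 63, 69, 75, 81, which is arithmetic, step +6.
Subsequence B is 1, 3, 9, 27, 81, which is powers 3^0, 3^1, 3^2, ….
Subsequence C is -7, -18, -29, -40, -51, which is arithmetic with common difference −11.
Position 21 falls in subsequence C as its term 7, giving -73.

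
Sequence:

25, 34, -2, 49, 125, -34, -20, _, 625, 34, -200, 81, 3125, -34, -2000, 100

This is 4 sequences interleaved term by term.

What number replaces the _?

Read the sequence 4 terms at a time; column i is its own pattern.
Subsequence A = 25, 125, 625, 3125: powers of 5.
Subsequence B = 34, -34, 34, -34: alternating ±34.
Subsequence C = -2, -20, -200, -2000: multiplying by 10 each time.
Subsequence D = 49, ?, 81, 100: consecutive squares n² from n = 7.
The gap is subsequence D's term 2; the rule gives 64.

64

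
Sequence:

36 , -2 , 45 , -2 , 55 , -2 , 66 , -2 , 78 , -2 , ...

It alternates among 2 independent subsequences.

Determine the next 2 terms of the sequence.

Positions 1, 3, 5, … form one subsequence and positions 2, 4, 6, … form another.
Subsequence A is 36, 45, 55, 66, 78, which is triangular numbers n(n+1)/2 for n = 8, 9, ….
Subsequence B is -2, -2, -2, -2, -2, which is the constant sequence -2.
Position 11 → subsequence A, term 6 = 91.
Term 12 comes from subsequence B (its 6th entry): -2.

91, -2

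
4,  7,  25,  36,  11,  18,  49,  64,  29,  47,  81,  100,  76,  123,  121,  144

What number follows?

Reading positions in blocks of 4 reveals the pattern AABB — 2 tracks woven together.
Track A = 4, 7, 11, 18, 29, 47, 76, 123: a Fibonacci-like recurrence a_n = a_{n-1} + a_{n-2}.
Track B = 25, 36, 49, 64, 81, 100, 121, 144: consecutive squares n² from n = 5.
Term 17 comes from track A (its 9th entry): 199.

199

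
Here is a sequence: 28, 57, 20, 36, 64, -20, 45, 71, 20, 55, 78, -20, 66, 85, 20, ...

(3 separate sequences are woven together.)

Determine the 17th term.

The terms cycle through 3 interleaved subsequences.
Track A = 28, 36, 45, 55, 66: triangular numbers n(n+1)/2 for n = 7, 8, ….
Track B = 57, 64, 71, 78, 85: adding 7 each time.
Track C = 20, -20, 20, -20, 20: oscillating between 20 and -20.
The 17th slot belongs to track B; its 6th term is 92.

92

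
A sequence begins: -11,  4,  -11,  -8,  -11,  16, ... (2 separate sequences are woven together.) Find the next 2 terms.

-11, -32

Taking every 2nd term gives 2 separate tracks.
Subsequence A: -11, -11, -11 (the constant sequence -11).
Subsequence B: 4, -8, 16 (geometric with ratio -2).
Position 7 → subsequence A, term 4 = -11.
Term 8 comes from subsequence B (its 4th entry): -32.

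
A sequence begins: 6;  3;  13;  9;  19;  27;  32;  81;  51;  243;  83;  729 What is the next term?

Odd-indexed and even-indexed terms follow separate rules.
Subsequence A = 6, 13, 19, 32, 51, 83: each term equals the sum of the previous two.
Subsequence B = 3, 9, 27, 81, 243, 729: powers of 3.
Position 13 falls in subsequence A as its term 7, giving 134.

134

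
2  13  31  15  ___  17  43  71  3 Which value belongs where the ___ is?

Reading positions in blocks of 3 reveals the pattern AAB — 2 tracks woven together.
Subsequence A = 2, 13, 15, ?, 43, 71: a Fibonacci-like recurrence a_n = a_{n-1} + a_{n-2}.
Subsequence B = 31, 17, 3: linear: a_n = 45 − 14·n.
Filling subsequence A at index 4 by its rule yields 28.

28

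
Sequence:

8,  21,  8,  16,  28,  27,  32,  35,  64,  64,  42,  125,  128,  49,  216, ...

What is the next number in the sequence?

256

The terms cycle through 3 interleaved subsequences.
Track A: 8, 16, 32, 64, 128 (geometric, ×2 each step).
Track B: 21, 28, 35, 42, 49 (adding 7 each time).
Track C: 8, 27, 64, 125, 216 (consecutive cubes n³ from n = 2).
Position 16 → track A, term 6 = 256.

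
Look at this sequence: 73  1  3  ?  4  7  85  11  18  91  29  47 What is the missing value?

79

Positions follow the repeating pattern ABB; grouping by letter gives 2 tracks.
Stream A: 73, ?, 85, 91 (arithmetic with common difference +6).
Stream B: 1, 3, 4, 7, 11, 18, 29, 47 (each term equals the sum of the previous two).
So the missing entry in stream A is 79.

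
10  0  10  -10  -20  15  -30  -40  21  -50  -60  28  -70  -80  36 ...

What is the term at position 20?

-120

Reading positions in blocks of 3 reveals the pattern AAB — 2 tracks woven together.
Track A: 10, 0, -10, -20, -30, -40, -50, -60, -70, -80 — arithmetic, step −10.
Track B: 10, 15, 21, 28, 36 — triangular numbers n(n+1)/2 for n = 4, 5, ….
Position 20 falls in track A as its term 14, giving -120.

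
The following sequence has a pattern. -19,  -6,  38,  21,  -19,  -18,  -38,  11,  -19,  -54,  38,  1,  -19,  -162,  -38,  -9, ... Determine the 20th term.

-19

Split by position mod 4 into 4 tracks.
Track A = -19, -19, -19, -19: always -19.
Track B = -6, -18, -54, -162: a geometric progression (common ratio 3).
Track C = 38, -38, 38, -38: the oscillation 38·(−1)^(n+1).
Track D = 21, 11, 1, -9: subtracting 10 each time.
Position 20 falls in track D as its term 5, giving -19.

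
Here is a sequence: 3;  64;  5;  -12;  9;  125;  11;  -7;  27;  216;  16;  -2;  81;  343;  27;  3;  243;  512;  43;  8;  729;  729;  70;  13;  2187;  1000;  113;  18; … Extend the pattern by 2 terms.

6561, 1331

Read the sequence 4 terms at a time; column i is its own pattern.
Subsequence A: 3, 9, 27, 81, 243, 729, 2187 — powers of 3.
Subsequence B: 64, 125, 216, 343, 512, 729, 1000 — consecutive cubes n³ from n = 4.
Subsequence C: 5, 11, 16, 27, 43, 70, 113 — a Fibonacci-like recurrence a_n = a_{n-1} + a_{n-2}.
Subsequence D: -12, -7, -2, 3, 8, 13, 18 — linear: a_n = -17 + 5·n.
Position 29 → subsequence A, term 8 = 6561.
Position 30 → subsequence B, term 8 = 1331.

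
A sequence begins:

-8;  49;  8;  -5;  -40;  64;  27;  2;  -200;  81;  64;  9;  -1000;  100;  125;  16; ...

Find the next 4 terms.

Read the sequence 4 terms at a time; column i is its own pattern.
Subsequence A: -8, -40, -200, -1000. Geometric with ratio 5.
Subsequence B: 49, 64, 81, 100. The squares 7², 8², 9², ….
Subsequence C: 8, 27, 64, 125. The cubes 2³, 3³, 4³, ….
Subsequence D: -5, 2, 9, 16. Arithmetic, step +7.
The 17th slot belongs to subsequence A; its 5th term is -5000.
Position 18 → subsequence B, term 5 = 121.
Position 19 → subsequence C, term 5 = 216.
Position 20 → subsequence D, term 5 = 23.

-5000, 121, 216, 23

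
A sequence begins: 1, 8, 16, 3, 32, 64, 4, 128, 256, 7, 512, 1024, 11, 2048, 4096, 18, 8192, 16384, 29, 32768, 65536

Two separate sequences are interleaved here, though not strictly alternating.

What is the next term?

The slot pattern repeats as ABB (period 3), so there are 2 interleaved tracks.
Track A = 1, 3, 4, 7, 11, 18, 29: a Fibonacci-like recurrence a_n = a_{n-1} + a_{n-2}.
Track B = 8, 16, 32, 64, 128, 256, 512, 1024, 2048, 4096, 8192, 16384, 32768, 65536: powers of 2.
The 22nd slot belongs to track A; its 8th term is 47.

47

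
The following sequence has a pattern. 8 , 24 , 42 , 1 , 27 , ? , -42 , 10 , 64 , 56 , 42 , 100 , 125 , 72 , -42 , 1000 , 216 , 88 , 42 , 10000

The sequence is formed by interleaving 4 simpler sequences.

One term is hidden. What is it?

Taking every 4th term gives 4 separate tracks.
Stream A: 8, 27, 64, 125, 216 — consecutive cubes n³ from n = 2.
Stream B: 24, ?, 56, 72, 88 — linear: a_n = 8 + 16·n.
Stream C: 42, -42, 42, -42, 42 — alternating ±42.
Stream D: 1, 10, 100, 1000, 10000 — powers of 10.
So the missing entry in stream B is 40.

40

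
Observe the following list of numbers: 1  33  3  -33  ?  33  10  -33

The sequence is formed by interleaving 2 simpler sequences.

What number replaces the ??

Split by position mod 2 into 2 tracks.
Track A: 1, 3, ?, 10 — triangular numbers starting at T_1.
Track B: 33, -33, 33, -33 — oscillating between 33 and -33.
So the missing entry in track A is 6.

6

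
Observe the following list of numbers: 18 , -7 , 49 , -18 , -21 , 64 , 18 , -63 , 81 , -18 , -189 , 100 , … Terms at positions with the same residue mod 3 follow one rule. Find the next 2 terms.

18, -567

Read the sequence 3 terms at a time; column i is its own pattern.
Track A: 18, -18, 18, -18. Oscillating between 18 and -18.
Track B: -7, -21, -63, -189. Multiplying by 3 each time.
Track C: 49, 64, 81, 100. Perfect squares starting at 7².
Position 13 falls in track A as its term 5, giving 18.
The 14th slot belongs to track B; its 5th term is -567.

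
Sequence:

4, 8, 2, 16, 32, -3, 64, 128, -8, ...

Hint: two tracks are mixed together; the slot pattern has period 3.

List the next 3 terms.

The slot pattern repeats as AAB (period 3), so there are 2 interleaved tracks.
Subsequence A: 4, 8, 16, 32, 64, 128. Powers 2^2, 2^3, 2^4, ….
Subsequence B: 2, -3, -8. Subtracting 5 each time.
Position 10 falls in subsequence A as its term 7, giving 256.
Term 11 comes from subsequence A (its 8th entry): 512.
Position 12 falls in subsequence B as its term 4, giving -13.

256, 512, -13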